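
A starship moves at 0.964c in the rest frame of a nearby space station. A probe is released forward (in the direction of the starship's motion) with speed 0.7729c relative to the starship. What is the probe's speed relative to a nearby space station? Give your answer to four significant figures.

In units of c, u = (u' + v)/(1 + u'v) with u' = 0.7729 and v = 0.964.
Numerator: 0.7729 + 0.964 = 1.7369. Denominator: 1 + (0.7729)(0.964) = 1.7450756.
u = 1.7369/1.7450756 = 0.99532, so the speed is 0.9953c.

0.9953c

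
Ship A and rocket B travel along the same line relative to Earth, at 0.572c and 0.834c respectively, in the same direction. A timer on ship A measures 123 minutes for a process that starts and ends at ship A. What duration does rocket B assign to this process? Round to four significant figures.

142.1 minutes

The velocity of ship A relative to rocket B is (0.572 − 0.834)c / (1 − 0.572×0.834) = −0.501c; relative speed 0.501c.
γ for this relative speed: γ = 1/√(1 − 0.251001) = 1.1555.
The clock on ship A records proper time, so rocket B measures Δt = γΔτ = 1.1555 × 123 = 142.1 minutes.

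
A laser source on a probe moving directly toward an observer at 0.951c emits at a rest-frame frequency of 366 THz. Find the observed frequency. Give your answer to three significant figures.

2310 THz

Relativistic Doppler (source moving toward): f_obs = f_src · √((1+β)/(1−β)).
With β = 0.951: factor = √(1.951/0.049) = 6.31.
f_obs = 366 × 6.31 = 2310 THz.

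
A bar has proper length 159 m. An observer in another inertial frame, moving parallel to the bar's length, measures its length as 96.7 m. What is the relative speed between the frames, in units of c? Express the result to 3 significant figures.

0.794c

Length contraction gives γ = L₀/L = 159/96.7 = 1.6443.
β = √(1 − 1/γ²) = √0.63014 = 0.794.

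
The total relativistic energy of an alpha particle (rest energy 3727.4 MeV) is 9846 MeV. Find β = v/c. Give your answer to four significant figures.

0.9256

Total energy E = γmc² gives γ = 9846/3727.4 = 2.6415.
Hence β = √(1 − 1/γ²) = √(1 − 0.143317) = √0.856683 = 0.9256.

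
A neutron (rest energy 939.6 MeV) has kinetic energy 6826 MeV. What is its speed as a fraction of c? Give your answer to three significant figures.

0.993c

K = (γ−1)mc², so γ = 1 + 6826/939.6 = 8.2648.
Then v/c = √(1 − γ⁻²) = √(1 − 0.0146398) = √0.9853602 = 0.993.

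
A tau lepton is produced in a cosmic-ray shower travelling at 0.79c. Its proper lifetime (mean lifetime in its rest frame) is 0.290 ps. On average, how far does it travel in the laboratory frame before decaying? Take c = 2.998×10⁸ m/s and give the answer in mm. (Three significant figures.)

With β = 0.79, γ = 1/√(1 − 0.79²) = 1/√0.3759 = 1.631.
Lab-frame lifetime: Δt = γτ = 1.631 × 0.290 ps = 0.47299 ps.
Distance: d = vΔt = 0.79 × 2.998×10⁸ m/s × 4.7299×10^-13 s = 1.12×10^-4 m = 0.112 mm.

0.112 mm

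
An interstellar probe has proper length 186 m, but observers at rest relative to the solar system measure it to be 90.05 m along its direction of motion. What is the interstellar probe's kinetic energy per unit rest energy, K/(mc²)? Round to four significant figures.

γ = L₀/L = 186/90.05 = 2.06552.
Since K = (γ−1)mc², K/(mc²) = 2.06552 − 1 = 1.066.

1.066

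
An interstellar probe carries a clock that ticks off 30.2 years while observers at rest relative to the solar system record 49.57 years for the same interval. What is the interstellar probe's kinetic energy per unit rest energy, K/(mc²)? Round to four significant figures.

0.6414

The time-dilation ratio gives γ = 49.57/30.2 = 1.64139.
Since K = (γ−1)mc², K/(mc²) = 1.64139 − 1 = 0.6414.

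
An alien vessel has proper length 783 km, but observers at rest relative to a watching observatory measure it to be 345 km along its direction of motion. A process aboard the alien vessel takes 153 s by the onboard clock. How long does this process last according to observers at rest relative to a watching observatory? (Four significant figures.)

347.2 s

γ = L₀/L = 783/345 = 2.26957.
Δt = γΔτ = 2.26957 × 153 = 347.2 s.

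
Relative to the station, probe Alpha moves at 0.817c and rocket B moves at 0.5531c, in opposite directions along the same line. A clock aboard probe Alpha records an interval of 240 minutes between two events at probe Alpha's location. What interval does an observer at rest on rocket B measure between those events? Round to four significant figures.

Speed of probe Alpha in rocket B's frame: u = (v_A + v_B)/(1 + v_A v_B/c²) = (0.817 + 0.5531)/(1 + 0.817×0.5531) = 1.3701/1.4518827 = 0.94367; |u| = 0.94367c.
At |u| = 0.94367c, γ = (1 − 0.890513)^(−1/2) = 3.0222.
Probe Alpha's interval is proper; time dilation gives Δt_B = γΔτ = 3.0222 × 240 minutes = 725.3 minutes.

725.3 minutes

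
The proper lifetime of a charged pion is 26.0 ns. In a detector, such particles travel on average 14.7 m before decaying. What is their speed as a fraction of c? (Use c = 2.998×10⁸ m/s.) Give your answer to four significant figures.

0.8835c

Lab distance = (lab lifetime)·v = γτ·βc, so βγ = d/(cτ) = 14.70/(2.998×10⁸ × 2.600×10^-8) = 1.8859.
With βγ = 1.8859: γ² = 1 + (βγ)² = 4.55662, and β = (βγ)/γ = 1.8859/2.13462 = 0.8835.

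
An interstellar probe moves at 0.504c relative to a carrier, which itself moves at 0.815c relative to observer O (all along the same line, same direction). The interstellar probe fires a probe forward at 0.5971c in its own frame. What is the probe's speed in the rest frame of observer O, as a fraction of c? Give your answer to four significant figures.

First combine the probe and interstellar probe (S''→S'): u₁ = (0.5971 + 0.504)/(1 + 0.5971×0.504) = 1.1011/1.3009384 = 0.84639.
Then combine with the carrier (S'→S): u = (0.84639 + 0.815)/(1 + 0.84639×0.815) = 1.66139/1.68980785 = 0.98318.

0.9832c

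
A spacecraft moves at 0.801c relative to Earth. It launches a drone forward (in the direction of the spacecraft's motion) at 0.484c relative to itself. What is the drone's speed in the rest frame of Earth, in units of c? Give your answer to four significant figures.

0.9260c

Relativistic velocity addition: u = (u' + v)/(1 + u'v/c²), with u' = 0.484c and v = 0.801c.
Numerator: 0.484 + 0.801 = 1.285. Denominator: 1 + (0.484)(0.801) = 1.387684.
u = 1.285/1.387684 = 0.926, so the speed is 0.9260c.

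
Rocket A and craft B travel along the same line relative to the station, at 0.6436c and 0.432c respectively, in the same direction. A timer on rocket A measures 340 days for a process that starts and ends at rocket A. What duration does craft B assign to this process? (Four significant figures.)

Speed of rocket A in craft B's frame: u = (v_A − v_B)/(1 − v_A v_B/c²) = (0.6436 − 0.432)/(1 − 0.6436×0.432) = 0.2116/0.7219648 = 0.29309; |u| = 0.29309c.
γ for this relative speed: γ = 1/√(1 − 0.0859017) = 1.0459.
Rocket A's interval is proper; time dilation gives Δt_B = γΔτ = 1.0459 × 340 days = 355.6 days.

355.6 days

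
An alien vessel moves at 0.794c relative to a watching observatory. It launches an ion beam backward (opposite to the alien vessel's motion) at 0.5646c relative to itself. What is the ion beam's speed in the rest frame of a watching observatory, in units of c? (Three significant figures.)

In units of c, u = (u' + v)/(1 + u'v) with u' = −0.5646 and v = 0.794.
Numerator: −0.5646 + 0.794 = 0.2294. Denominator: 1 + (−0.5646)(0.794) = 0.5517076.
u = 0.2294/0.5517076 = 0.4158, so the speed is 0.416c.

0.416c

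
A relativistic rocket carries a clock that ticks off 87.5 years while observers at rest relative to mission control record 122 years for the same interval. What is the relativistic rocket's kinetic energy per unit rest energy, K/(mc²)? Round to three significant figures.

0.394

From Δt = γΔτ: γ = 122/87.5 = 1.39429.
Since K = (γ−1)mc², K/(mc²) = 1.39429 − 1 = 0.394.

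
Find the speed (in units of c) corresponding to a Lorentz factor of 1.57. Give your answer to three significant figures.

β = √(1 − 1/γ²) = √(1 − 1/2.4649) = √0.594304 = 0.771.

0.771c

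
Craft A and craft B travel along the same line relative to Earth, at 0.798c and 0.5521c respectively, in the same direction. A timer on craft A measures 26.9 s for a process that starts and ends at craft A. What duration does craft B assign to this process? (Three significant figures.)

29.9 s

The velocity of craft A relative to craft B is (0.798 − 0.5521)c / (1 − 0.798×0.5521) = 0.43956c; relative speed 0.43956c.
γ for this relative speed: γ = 1/√(1 − 0.193213) = 1.1133.
Craft A's interval is proper; time dilation gives Δt_B = γΔτ = 1.1133 × 26.9 s = 29.9 s.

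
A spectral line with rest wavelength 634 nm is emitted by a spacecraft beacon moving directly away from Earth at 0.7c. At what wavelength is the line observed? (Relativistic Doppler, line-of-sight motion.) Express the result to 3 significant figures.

1510 nm

Relativistic Doppler for wavelength: λ_obs = λ_src · √((1+β)/(1−β)).
With β = 0.7: factor = √(1.7/0.3) = 2.3805.
λ_obs = 634 × 2.3805 = 1510 nm.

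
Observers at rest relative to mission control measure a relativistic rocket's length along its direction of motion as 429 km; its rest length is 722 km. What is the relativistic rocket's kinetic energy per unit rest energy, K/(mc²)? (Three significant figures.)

0.683

γ = L₀/L = 722/429 = 1.68298.
Since K = (γ−1)mc², K/(mc²) = 1.68298 − 1 = 0.683.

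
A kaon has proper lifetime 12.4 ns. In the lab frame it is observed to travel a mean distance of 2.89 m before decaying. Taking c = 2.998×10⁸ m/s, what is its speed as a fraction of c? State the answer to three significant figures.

0.614c

Lab distance = (lab lifetime)·v = γτ·βc, so βγ = d/(cτ) = 2.890/(2.998×10⁸ × 1.240×10^-8) = 0.7774.
With βγ = 0.7774: γ² = 1 + (βγ)² = 1.604351, and β = (βγ)/γ = 0.7774/1.26663 = 0.614.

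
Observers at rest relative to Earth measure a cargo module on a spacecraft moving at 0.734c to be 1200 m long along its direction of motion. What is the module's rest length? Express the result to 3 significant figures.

γ = 1/√(1 − β²) = 1/√(1 − 0.538756) = 1/√0.461244 = 1/0.679149 = 1.4724.
Proper length: L₀ = γ·L = 1.4724 × 1200 = 1770 m.

1770 m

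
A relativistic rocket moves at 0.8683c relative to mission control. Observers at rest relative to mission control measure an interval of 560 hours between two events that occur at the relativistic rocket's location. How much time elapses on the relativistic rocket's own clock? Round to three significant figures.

278 hours

β² = 0.75394489, so γ = 1/√0.24605511 = 2.016.
The moving clock records proper time: Δτ = Δt/γ = 560/2.016 = 278 hours.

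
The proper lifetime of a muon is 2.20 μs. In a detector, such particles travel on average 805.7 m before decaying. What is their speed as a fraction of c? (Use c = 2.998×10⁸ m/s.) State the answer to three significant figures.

Let x = d/(cτ) = 805.7 m / (2.998×10⁸ m/s × 2.200×10^-6 s) = 1.2216. Since d = βγcτ, x = βγ = β/√(1−β²).
Solving: β² = x²/(1+x²) = 1.49231/2.49231 = 0.598766, so β = 0.774.

0.774c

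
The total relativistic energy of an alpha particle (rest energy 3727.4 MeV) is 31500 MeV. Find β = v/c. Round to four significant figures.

γ = E/(mc²) = 31500/3727.4 = 8.4509.
β = √(1 − 1/γ²) = √(1 − 0.0140021) = √0.9859979 = 0.9930.

0.9930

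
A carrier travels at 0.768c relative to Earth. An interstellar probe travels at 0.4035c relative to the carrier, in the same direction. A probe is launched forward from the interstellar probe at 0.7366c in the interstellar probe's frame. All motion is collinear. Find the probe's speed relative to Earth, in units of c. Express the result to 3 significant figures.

0.983c

Apply u = (u'+v)/(1+u'v) twice. Probe in the carrier frame: (0.7366+0.4035)/(1+0.7366·0.4035) = 1.1401/1.2972181 = 0.87888c.
That velocity, transformed to the rest frame of Earth: (0.87888+0.768)/(1+0.87888·0.768) = 1.64688/1.67497984 = 0.98322c.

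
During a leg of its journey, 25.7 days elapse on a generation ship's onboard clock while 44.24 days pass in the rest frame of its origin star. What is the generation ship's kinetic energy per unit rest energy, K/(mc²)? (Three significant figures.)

0.721

From Δt = γΔτ: γ = 44.24/25.7 = 1.7214.
Since K = (γ−1)mc², K/(mc²) = 1.7214 − 1 = 0.721.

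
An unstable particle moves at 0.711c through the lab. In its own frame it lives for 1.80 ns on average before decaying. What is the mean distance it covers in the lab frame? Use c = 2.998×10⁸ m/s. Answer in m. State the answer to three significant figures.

0.546 m

Lorentz factor: γ = (1 − 0.505521)^(−1/2) = 1.4221.
Lab-frame lifetime: Δt = γτ = 1.4221 × 1.80 ns = 2.5598 ns.
Distance: d = vΔt = 0.711 × 2.998×10⁸ m/s × 2.5598×10^-9 s = 0.546 m.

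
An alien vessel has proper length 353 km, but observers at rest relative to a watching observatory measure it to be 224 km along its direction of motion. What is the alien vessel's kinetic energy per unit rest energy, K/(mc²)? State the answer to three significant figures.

Length contraction gives γ = L₀/L = 353/224 = 1.57589.
K/(mc²) = γ − 1 = 1.57589 − 1 = 0.576.

0.576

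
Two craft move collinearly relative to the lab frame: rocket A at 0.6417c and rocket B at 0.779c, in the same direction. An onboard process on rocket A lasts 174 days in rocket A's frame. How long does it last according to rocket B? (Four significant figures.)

181.0 days

The velocity of rocket A relative to rocket B is (0.6417 − 0.779)c / (1 − 0.6417×0.779) = −0.27454c; relative speed 0.27454c.
γ for this relative speed: γ = 1/√(1 − 0.0753722) = 1.04.
Rocket A's interval is proper; time dilation gives Δt_B = γΔτ = 1.04 × 174 days = 181.0 days.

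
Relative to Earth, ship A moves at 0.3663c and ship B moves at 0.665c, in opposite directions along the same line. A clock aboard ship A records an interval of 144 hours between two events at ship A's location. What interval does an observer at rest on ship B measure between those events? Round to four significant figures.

257.7 hours

Transform ship A's velocity into ship B's frame: (0.3663 + 0.665)/(1 + 0.3663·0.665) = 1.0313/1.2435895, so the relative speed is 0.82929c.
At |u| = 0.82929c, γ = (1 − 0.687722)^(−1/2) = 1.7895.
The clock on ship A records proper time, so ship B measures Δt = γΔτ = 1.7895 × 144 = 257.7 hours.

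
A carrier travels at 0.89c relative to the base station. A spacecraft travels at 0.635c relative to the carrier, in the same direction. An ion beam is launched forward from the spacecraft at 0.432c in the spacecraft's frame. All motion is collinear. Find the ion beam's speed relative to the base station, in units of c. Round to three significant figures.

Apply u = (u'+v)/(1+u'v) twice. Ion beam in the carrier frame: (0.432+0.635)/(1+0.432·0.635) = 1.067/1.27432 = 0.83731c.
That velocity, transformed to the rest frame of the base station: (0.83731+0.89)/(1+0.83731·0.89) = 1.72731/1.7452059 = 0.98975c.

0.990c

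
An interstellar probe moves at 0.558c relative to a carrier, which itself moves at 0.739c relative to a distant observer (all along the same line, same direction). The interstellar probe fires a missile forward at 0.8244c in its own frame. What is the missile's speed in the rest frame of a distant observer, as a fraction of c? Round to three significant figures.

0.992c

Compose velocities in two stages. Stage 1 (into S'): u₁ = (0.8244+0.558)/(1+0.8244×0.558) = 0.94684.
Stage 2 (into S): u = (0.94684+0.739)/(1+0.94684×0.739) = 0.99184, so the speed is 0.992c.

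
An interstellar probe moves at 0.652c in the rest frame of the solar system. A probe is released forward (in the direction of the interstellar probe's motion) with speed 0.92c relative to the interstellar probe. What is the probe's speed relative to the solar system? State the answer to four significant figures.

In units of c, u = (u' + v)/(1 + u'v) with u' = 0.92 and v = 0.652.
Numerator: 0.92 + 0.652 = 1.572. Denominator: 1 + (0.92)(0.652) = 1.59984.
u = 1.572/1.59984 = 0.9826, so the speed is 0.9826c.

0.9826c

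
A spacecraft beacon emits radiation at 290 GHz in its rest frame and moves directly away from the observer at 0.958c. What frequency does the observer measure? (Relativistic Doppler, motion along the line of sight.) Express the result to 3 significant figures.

42.5 GHz

Relativistic Doppler (source moving away): f_obs = f_src · √((1−β)/(1+β)).
With β = 0.958: factor = √(0.042/1.958) = 0.14646.
f_obs = 290 × 0.14646 = 42.5 GHz.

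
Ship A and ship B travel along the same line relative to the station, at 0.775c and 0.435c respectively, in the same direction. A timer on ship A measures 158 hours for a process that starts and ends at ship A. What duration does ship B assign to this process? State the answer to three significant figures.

The velocity of ship A relative to ship B is (0.775 − 0.435)c / (1 − 0.775×0.435) = 0.51292c; relative speed 0.51292c.
At |u| = 0.51292c, γ = (1 − 0.263087)^(−1/2) = 1.1649.
The clock on ship A records proper time, so ship B measures Δt = γΔτ = 1.1649 × 158 = 184 hours.

184 hours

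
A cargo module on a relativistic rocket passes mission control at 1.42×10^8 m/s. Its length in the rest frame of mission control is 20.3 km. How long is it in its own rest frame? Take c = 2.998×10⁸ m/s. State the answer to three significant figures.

23.0 km

β = v/c = (1.42×10^8 m/s)/(2.998×10⁸ m/s) = 0.473649.
γ = 1/√(1 − β²) = 1/√(1 − 0.2243434) = 1/√0.7756566 = 1/0.880714 = 1.1354.
Proper length: L₀ = γ·L = 1.1354 × 20.3 = 23.0 km.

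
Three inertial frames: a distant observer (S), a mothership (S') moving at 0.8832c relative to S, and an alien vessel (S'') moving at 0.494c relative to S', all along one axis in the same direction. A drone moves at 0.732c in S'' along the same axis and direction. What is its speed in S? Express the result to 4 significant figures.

Apply u = (u'+v)/(1+u'v) twice. Drone in the mothership frame: (0.732+0.494)/(1+0.732·0.494) = 1.226/1.361608 = 0.90041c.
That velocity, transformed to the rest frame of a distant observer: (0.90041+0.8832)/(1+0.90041·0.8832) = 1.78361/1.795242112 = 0.99352c.

0.9935c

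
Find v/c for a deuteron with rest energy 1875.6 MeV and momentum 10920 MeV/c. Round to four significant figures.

0.9856

pc/(mc²) = 10920/1875.6 = 5.8221 = βγ = β/√(1−β²).
So β² = x²/(1 + x²) with x = 5.8221: x² = 33.8968, β² = 33.8968/34.8968 = 0.971344, β = 0.9856.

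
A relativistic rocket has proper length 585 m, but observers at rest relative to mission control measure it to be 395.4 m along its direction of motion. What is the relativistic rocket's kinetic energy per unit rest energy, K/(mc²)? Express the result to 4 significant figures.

0.4795

γ = L₀/L = 585/395.4 = 1.47951.
Since K = (γ−1)mc², K/(mc²) = 1.47951 − 1 = 0.4795.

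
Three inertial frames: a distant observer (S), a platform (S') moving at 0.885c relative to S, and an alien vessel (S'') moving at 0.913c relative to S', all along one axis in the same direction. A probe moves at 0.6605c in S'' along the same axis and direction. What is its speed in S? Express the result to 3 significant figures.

0.999c

Apply u = (u'+v)/(1+u'v) twice. Probe in the platform frame: (0.6605+0.913)/(1+0.6605·0.913) = 1.5735/1.6030365 = 0.98157c.
That velocity, transformed to the rest frame of a distant observer: (0.98157+0.885)/(1+0.98157·0.885) = 1.86657/1.86868945 = 0.99887c.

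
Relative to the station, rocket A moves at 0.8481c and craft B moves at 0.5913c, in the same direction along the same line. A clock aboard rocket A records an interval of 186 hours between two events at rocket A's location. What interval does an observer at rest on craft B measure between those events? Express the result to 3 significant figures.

217 hours

Speed of rocket A in craft B's frame: u = (v_A − v_B)/(1 − v_A v_B/c²) = (0.8481 − 0.5913)/(1 − 0.8481×0.5913) = 0.2568/0.49851847 = 0.51513; |u| = 0.51513c.
At |u| = 0.51513c, γ = (1 − 0.265359)^(−1/2) = 1.1667.
Rocket A's interval is proper; time dilation gives Δt_B = γΔτ = 1.1667 × 186 hours = 217 hours.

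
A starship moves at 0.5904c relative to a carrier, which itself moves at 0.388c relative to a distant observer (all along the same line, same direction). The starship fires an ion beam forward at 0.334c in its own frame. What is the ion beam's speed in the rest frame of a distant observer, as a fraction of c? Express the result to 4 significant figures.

Compose velocities in two stages. Stage 1 (into S'): u₁ = (0.334+0.5904)/(1+0.334×0.5904) = 0.77214.
Stage 2 (into S): u = (0.77214+0.388)/(1+0.77214×0.388) = 0.8927, so the speed is 0.8927c.

0.8927c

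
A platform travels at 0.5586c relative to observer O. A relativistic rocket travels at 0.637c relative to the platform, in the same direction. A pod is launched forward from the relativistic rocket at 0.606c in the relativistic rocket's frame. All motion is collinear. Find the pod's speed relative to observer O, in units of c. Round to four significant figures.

First combine the pod and relativistic rocket (S''→S'): u₁ = (0.606 + 0.637)/(1 + 0.606×0.637) = 1.243/1.386022 = 0.89681.
Then combine with the platform (S'→S): u = (0.89681 + 0.5586)/(1 + 0.89681×0.5586) = 1.45541/1.500958066 = 0.96965.

0.9697c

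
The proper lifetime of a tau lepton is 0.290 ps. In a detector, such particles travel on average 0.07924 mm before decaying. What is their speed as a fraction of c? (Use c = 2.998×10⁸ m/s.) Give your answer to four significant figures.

Let x = d/(cτ) = 7.924×10^-5 m / (2.998×10⁸ m/s × 2.900×10^-13 s) = 0.91141. Since d = βγcτ, x = βγ = β/√(1−β²).
Solving: β² = x²/(1+x²) = 0.830668/1.830668 = 0.453751, so β = 0.6736.

0.6736c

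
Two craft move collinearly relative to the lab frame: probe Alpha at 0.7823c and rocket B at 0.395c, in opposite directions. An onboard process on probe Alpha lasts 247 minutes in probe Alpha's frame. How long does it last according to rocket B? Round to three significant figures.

565 minutes

Speed of probe Alpha in rocket B's frame: u = (v_A + v_B)/(1 + v_A v_B/c²) = (0.7823 + 0.395)/(1 + 0.7823×0.395) = 1.1773/1.3090085 = 0.89938; |u| = 0.89938c.
γ for this relative speed: γ = 1/√(1 − 0.808884) = 2.2874.
Probe Alpha's interval is proper; time dilation gives Δt_B = γΔτ = 2.2874 × 247 minutes = 565 minutes.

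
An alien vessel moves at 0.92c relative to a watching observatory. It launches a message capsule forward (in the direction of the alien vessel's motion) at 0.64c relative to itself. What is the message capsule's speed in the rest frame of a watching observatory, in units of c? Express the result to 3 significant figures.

0.982c

In units of c, u = (u' + v)/(1 + u'v) with u' = 0.64 and v = 0.92.
Numerator: 0.64 + 0.92 = 1.56. Denominator: 1 + (0.64)(0.92) = 1.5888.
u = 1.56/1.5888 = 0.98187, so the speed is 0.982c.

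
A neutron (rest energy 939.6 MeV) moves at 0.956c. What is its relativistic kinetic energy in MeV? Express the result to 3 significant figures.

2260 MeV

With β = 0.956, γ = 1/√(1 − 0.956²) = 1/√0.086064 = 3.4087.
Kinetic energy: K = (γ − 1)mc² = (3.4087 − 1) × 939.6 MeV = 2.4087 × 939.6 = 2260 MeV.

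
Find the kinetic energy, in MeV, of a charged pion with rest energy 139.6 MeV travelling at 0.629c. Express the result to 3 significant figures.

With β = 0.629, γ = 1/√(1 − 0.629²) = 1/√0.604359 = 1.28633.
Kinetic energy: K = (γ − 1)mc² = (1.28633 − 1) × 139.6 MeV = 0.28633 × 139.6 = 40.0 MeV.

40.0 MeV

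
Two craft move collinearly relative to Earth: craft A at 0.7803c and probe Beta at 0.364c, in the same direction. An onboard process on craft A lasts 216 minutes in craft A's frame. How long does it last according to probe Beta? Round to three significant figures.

Speed of craft A in probe Beta's frame: u = (v_A − v_B)/(1 − v_A v_B/c²) = (0.7803 − 0.364)/(1 − 0.7803×0.364) = 0.4163/0.7159708 = 0.58145; |u| = 0.58145c.
At |u| = 0.58145c, γ = (1 − 0.338084)^(−1/2) = 1.2291.
The clock on craft A records proper time, so probe Beta measures Δt = γΔτ = 1.2291 × 216 = 265 minutes.

265 minutes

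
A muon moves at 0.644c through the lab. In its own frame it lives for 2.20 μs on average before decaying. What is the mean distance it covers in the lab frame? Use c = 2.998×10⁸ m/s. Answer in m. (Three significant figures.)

γ = 1/√(1 − β²) = 1/√(1 − 0.414736) = 1/√0.585264 = 1/0.765025 = 1.3071.
Lab-frame lifetime: Δt = γτ = 1.3071 × 2.20 μs = 2.8756 μs.
Distance: d = vΔt = 0.644 × 2.998×10⁸ m/s × 2.8756×10^-6 s = 555 m.

555 m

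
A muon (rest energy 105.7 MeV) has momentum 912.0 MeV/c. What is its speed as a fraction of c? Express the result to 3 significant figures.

βγ = pc/(mc²) = 912.0/105.7 = 8.6282.
Since γ² = 1 + (βγ)² = 75.4458, γ = √75.4458 = 8.68595, and β = (βγ)/γ = 8.6282/8.68595 = 0.993.

0.993c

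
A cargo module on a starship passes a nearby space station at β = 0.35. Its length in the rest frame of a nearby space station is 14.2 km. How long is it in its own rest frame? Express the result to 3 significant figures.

β² = 0.1225, so γ = 1/√0.8775 = 1.0675.
Proper length: L₀ = γ·L = 1.0675 × 14.2 = 15.2 km.

15.2 km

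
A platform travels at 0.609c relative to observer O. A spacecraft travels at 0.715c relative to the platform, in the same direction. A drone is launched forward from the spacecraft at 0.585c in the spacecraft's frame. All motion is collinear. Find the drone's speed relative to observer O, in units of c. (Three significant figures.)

First combine the drone and spacecraft (S''→S'): u₁ = (0.585 + 0.715)/(1 + 0.585×0.715) = 1.3/1.418275 = 0.91661.
Then combine with the platform (S'→S): u = (0.91661 + 0.609)/(1 + 0.91661×0.609) = 1.52561/1.55821549 = 0.97908.

0.979c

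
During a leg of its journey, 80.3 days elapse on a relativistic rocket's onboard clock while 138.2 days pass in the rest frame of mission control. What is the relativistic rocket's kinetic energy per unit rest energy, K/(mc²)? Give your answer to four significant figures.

γ = Δt/Δτ = 138.2/80.3 = 1.72105.
Since K = (γ−1)mc², K/(mc²) = 1.72105 − 1 = 0.7210.

0.7210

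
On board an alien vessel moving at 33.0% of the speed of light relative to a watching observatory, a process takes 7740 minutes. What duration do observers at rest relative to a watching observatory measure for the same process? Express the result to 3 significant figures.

8200 minutes

Lorentz factor: γ = (1 − 0.1089)^(−1/2) = 1.0593.
Time dilation: Δt = γ·Δτ = 1.0593 × 7740 = 8200 minutes.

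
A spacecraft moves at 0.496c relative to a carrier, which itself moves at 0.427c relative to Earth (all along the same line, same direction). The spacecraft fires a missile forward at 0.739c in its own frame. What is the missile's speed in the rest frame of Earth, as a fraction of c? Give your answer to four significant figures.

Compose velocities in two stages. Stage 1 (into S'): u₁ = (0.739+0.496)/(1+0.739×0.496) = 0.90374.
Stage 2 (into S): u = (0.90374+0.427)/(1+0.90374×0.427) = 0.9602, so the speed is 0.9602c.

0.9602c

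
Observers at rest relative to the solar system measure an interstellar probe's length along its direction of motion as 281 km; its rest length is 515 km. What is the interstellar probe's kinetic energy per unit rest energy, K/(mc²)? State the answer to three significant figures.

Length contraction gives γ = L₀/L = 515/281 = 1.83274.
Since K = (γ−1)mc², K/(mc²) = 1.83274 − 1 = 0.833.

0.833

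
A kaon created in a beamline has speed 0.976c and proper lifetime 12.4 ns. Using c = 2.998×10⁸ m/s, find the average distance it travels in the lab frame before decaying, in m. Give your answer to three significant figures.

With β = 0.976, γ = 1/√(1 − 0.976²) = 1/√0.047424 = 4.592.
Lab-frame lifetime: Δt = γτ = 4.592 × 12.4 ns = 56.941 ns.
Distance: d = vΔt = 0.976 × 2.998×10⁸ m/s × 5.6941×10^-8 s = 16.7 m.

16.7 m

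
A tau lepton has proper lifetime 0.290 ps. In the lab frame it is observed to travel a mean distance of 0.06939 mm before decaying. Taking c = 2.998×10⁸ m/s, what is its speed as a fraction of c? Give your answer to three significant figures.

0.624c

Lab distance = (lab lifetime)·v = γτ·βc, so βγ = d/(cτ) = 6.939×10^-5/(2.998×10⁸ × 2.900×10^-13) = 0.79812.
With βγ = 0.79812: γ² = 1 + (βγ)² = 1.636996, and β = (βγ)/γ = 0.79812/1.27945 = 0.624.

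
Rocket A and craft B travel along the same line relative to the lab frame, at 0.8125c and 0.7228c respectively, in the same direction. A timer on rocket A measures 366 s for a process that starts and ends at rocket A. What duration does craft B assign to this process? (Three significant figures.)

Transform rocket A's velocity into craft B's frame: (0.8125 − 0.7228)/(1 − 0.8125·0.7228) = 0.0897/0.412725, so the relative speed is 0.21734c.
γ for this relative speed: γ = 1/√(1 − 0.0472367) = 1.0245.
The clock on rocket A records proper time, so craft B measures Δt = γΔτ = 1.0245 × 366 = 375 s.

375 s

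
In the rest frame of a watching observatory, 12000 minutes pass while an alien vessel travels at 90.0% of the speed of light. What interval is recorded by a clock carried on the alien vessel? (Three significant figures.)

5230 minutes

Lorentz factor: γ = (1 − 0.81)^(−1/2) = 2.2942.
The alien vessel's clock runs slow as seen from a watching observatory, so Δτ = Δt/γ = 12000/2.2942 = 5230 minutes.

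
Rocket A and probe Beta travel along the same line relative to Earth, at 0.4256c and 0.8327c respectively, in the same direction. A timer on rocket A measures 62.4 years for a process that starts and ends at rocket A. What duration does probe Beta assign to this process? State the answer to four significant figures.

80.40 years

The velocity of rocket A relative to probe Beta is (0.4256 − 0.8327)c / (1 − 0.4256×0.8327) = −0.63057c; relative speed 0.63057c.
γ for this relative speed: γ = 1/√(1 − 0.397619) = 1.2884.
Rocket A's interval is proper; time dilation gives Δt_B = γΔτ = 1.2884 × 62.4 years = 80.40 years.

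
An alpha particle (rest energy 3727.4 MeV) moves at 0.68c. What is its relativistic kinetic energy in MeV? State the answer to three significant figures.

With β = 0.68, γ = 1/√(1 − 0.68²) = 1/√0.5376 = 1.36386.
Kinetic energy: K = (γ − 1)mc² = (1.36386 − 1) × 3727.4 MeV = 0.36386 × 3727.4 = 1360 MeV.

1360 MeV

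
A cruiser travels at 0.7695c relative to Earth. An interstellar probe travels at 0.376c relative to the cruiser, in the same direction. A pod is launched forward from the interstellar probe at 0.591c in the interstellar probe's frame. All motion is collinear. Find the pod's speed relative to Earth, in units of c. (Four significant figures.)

0.9701c

Compose velocities in two stages. Stage 1 (into S'): u₁ = (0.591+0.376)/(1+0.591×0.376) = 0.79119.
Stage 2 (into S): u = (0.79119+0.7695)/(1+0.79119×0.7695) = 0.97008, so the speed is 0.9701c.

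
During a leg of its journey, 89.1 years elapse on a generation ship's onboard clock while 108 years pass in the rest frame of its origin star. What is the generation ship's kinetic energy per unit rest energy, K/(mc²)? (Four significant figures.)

From Δt = γΔτ: γ = 108/89.1 = 1.21212.
K/(mc²) = γ − 1 = 1.21212 − 1 = 0.2121.

0.2121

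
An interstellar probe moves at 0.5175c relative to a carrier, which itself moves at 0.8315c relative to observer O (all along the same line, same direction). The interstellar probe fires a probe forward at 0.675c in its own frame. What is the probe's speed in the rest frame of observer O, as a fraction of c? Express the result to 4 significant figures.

First combine the probe and interstellar probe (S''→S'): u₁ = (0.675 + 0.5175)/(1 + 0.675×0.5175) = 1.1925/1.3493125 = 0.88378.
Then combine with the carrier (S'→S): u = (0.88378 + 0.8315)/(1 + 0.88378×0.8315) = 1.71528/1.73486307 = 0.98871.

0.9887c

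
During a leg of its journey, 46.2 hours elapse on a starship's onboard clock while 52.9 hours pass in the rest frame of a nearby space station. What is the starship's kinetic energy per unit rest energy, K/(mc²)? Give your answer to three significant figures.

0.145

The time-dilation ratio gives γ = 52.9/46.2 = 1.14502.
K/(mc²) = γ − 1 = 1.14502 − 1 = 0.145.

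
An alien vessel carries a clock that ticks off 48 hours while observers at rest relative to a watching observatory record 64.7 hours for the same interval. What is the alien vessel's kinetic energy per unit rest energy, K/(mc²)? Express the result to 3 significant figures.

0.348

γ = Δt/Δτ = 64.7/48 = 1.34792.
Since K = (γ−1)mc², K/(mc²) = 1.34792 − 1 = 0.348.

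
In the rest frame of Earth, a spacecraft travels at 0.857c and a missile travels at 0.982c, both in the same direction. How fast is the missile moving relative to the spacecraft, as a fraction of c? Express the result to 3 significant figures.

Transform to the spacecraft's frame: u' = (u − v)/(1 − uv/c²).
u' = (0.982 − 0.857)/(1 − 0.982×0.857) = 0.125/0.158426 = 0.78901.
Speed in the spacecraft's frame: 0.789c (in the same direction).

0.789c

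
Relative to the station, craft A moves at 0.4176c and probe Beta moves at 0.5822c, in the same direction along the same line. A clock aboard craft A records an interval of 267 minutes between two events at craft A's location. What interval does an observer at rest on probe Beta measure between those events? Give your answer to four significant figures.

273.5 minutes

The velocity of craft A relative to probe Beta is (0.4176 − 0.5822)c / (1 − 0.4176×0.5822) = −0.21747c; relative speed 0.21747c.
γ for this relative speed: γ = 1/√(1 − 0.0472932) = 1.0245.
The clock on craft A records proper time, so probe Beta measures Δt = γΔτ = 1.0245 × 267 = 273.5 minutes.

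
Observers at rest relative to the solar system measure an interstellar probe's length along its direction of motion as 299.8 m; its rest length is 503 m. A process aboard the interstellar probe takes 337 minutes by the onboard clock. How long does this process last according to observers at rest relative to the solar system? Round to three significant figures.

565 minutes

Length contraction gives γ = L₀/L = 503/299.8 = 1.67779.
Δt = γΔτ = 1.67779 × 337 = 565 minutes.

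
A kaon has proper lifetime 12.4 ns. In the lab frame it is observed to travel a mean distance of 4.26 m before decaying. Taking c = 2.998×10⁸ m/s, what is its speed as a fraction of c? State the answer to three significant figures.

0.753c

Let x = d/(cτ) = 4.260 m / (2.998×10⁸ m/s × 1.240×10^-8 s) = 1.1459. Since d = βγcτ, x = βγ = β/√(1−β²).
Solving: β² = x²/(1+x²) = 1.31309/2.31309 = 0.567678, so β = 0.753.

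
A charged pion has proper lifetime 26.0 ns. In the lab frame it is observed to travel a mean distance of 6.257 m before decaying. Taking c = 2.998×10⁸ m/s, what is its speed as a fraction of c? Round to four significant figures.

0.6260c

Lab distance = (lab lifetime)·v = γτ·βc, so βγ = d/(cτ) = 6.257/(2.998×10⁸ × 2.600×10^-8) = 0.80271.
With βγ = 0.80271: γ² = 1 + (βγ)² = 1.644343, and β = (βγ)/γ = 0.80271/1.28232 = 0.6260.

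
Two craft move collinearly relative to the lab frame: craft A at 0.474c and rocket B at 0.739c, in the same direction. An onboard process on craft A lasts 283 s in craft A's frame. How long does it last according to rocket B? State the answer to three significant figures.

310 s

The velocity of craft A relative to rocket B is (0.474 − 0.739)c / (1 − 0.474×0.739) = −0.40787c; relative speed 0.40787c.
At |u| = 0.40787c, γ = (1 − 0.166358)^(−1/2) = 1.0952.
The clock on craft A records proper time, so rocket B measures Δt = γΔτ = 1.0952 × 283 = 310 s.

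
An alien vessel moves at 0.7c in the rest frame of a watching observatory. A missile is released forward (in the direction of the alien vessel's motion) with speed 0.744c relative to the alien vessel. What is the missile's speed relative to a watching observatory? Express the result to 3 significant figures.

In units of c, u = (u' + v)/(1 + u'v) with u' = 0.744 and v = 0.7.
Numerator: 0.744 + 0.7 = 1.444. Denominator: 1 + (0.744)(0.7) = 1.5208.
u = 1.444/1.5208 = 0.9495, so the speed is 0.950c.

0.950c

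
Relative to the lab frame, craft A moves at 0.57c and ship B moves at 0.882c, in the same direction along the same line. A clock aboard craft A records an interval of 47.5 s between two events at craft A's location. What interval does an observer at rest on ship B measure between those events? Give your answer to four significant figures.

Transform craft A's velocity into ship B's frame: (0.57 − 0.882)/(1 − 0.57·0.882) = −0.312/0.49726, so the relative speed is 0.62744c.
γ for this relative speed: γ = 1/√(1 − 0.393681) = 1.2842.
The clock on craft A records proper time, so ship B measures Δt = γΔτ = 1.2842 × 47.5 = 61.00 s.

61.00 s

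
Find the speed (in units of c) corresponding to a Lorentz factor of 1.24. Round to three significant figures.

β = √(1 − 1/γ²) = √(1 − 1/1.5376) = √0.349636 = 0.591.

0.591c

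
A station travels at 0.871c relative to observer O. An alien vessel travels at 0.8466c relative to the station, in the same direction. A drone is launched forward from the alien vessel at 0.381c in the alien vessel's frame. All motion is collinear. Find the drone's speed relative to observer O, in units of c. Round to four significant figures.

Compose velocities in two stages. Stage 1 (into S'): u₁ = (0.381+0.8466)/(1+0.381×0.8466) = 0.9282.
Stage 2 (into S): u = (0.9282+0.871)/(1+0.9282×0.871) = 0.99488, so the speed is 0.9949c.

0.9949c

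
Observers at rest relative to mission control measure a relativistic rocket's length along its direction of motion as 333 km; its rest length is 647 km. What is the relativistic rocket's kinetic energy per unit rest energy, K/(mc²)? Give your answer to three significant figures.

0.943

γ = L₀/L = 647/333 = 1.94294.
Since K = (γ−1)mc², K/(mc²) = 1.94294 − 1 = 0.943.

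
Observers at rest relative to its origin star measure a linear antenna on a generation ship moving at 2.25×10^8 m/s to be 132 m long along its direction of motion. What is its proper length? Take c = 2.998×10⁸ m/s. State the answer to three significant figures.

β = v/c = (2.25×10^8 m/s)/(2.998×10⁸ m/s) = 0.7505.
γ = 1/√(1 − β²) = 1/√(1 − 0.56325025) = 1/√0.43674975 = 1/0.66087 = 1.5132.
Proper length: L₀ = γ·L = 1.5132 × 132 = 200 m.

200 m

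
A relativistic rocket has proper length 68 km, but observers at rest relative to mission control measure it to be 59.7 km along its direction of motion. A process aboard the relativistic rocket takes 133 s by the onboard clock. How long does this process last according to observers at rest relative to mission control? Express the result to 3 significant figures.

151 s

γ = L₀/L = 68/59.7 = 1.13903.
Δt = γΔτ = 1.13903 × 133 = 151 s.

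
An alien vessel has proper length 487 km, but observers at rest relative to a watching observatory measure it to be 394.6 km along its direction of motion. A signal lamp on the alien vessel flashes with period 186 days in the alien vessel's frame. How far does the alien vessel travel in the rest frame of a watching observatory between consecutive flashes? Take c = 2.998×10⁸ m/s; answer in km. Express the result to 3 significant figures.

3.48×10^12 km

Length contraction gives γ = L₀/L = 487/394.6 = 1.23416.
β = √(1 − 1/γ²) = 0.58606. Lab-frame period = γτ = 1.23416×186 days = 229.55 days. Distance = βc × γτ = 0.58606 × 2.998×10⁸ m/s × 19833120 s = 3.4847×10^15 m = 3.48×10^12 km.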